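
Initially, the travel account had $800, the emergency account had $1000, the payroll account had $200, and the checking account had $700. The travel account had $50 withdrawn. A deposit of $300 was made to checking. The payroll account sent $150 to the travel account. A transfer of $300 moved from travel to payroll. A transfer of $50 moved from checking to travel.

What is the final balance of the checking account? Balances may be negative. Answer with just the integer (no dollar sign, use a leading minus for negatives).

Answer: 950

Derivation:
Tracking account balances step by step:
Start: travel=800, emergency=1000, payroll=200, checking=700
Event 1 (withdraw 50 from travel): travel: 800 - 50 = 750. Balances: travel=750, emergency=1000, payroll=200, checking=700
Event 2 (deposit 300 to checking): checking: 700 + 300 = 1000. Balances: travel=750, emergency=1000, payroll=200, checking=1000
Event 3 (transfer 150 payroll -> travel): payroll: 200 - 150 = 50, travel: 750 + 150 = 900. Balances: travel=900, emergency=1000, payroll=50, checking=1000
Event 4 (transfer 300 travel -> payroll): travel: 900 - 300 = 600, payroll: 50 + 300 = 350. Balances: travel=600, emergency=1000, payroll=350, checking=1000
Event 5 (transfer 50 checking -> travel): checking: 1000 - 50 = 950, travel: 600 + 50 = 650. Balances: travel=650, emergency=1000, payroll=350, checking=950

Final balance of checking: 950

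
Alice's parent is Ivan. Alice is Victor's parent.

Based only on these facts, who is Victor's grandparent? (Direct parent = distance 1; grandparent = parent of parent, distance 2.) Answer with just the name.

Answer: Ivan

Derivation:
Reconstructing the parent chain from the given facts:
  Ivan -> Alice -> Victor
(each arrow means 'parent of the next')
Positions in the chain (0 = top):
  position of Ivan: 0
  position of Alice: 1
  position of Victor: 2

Victor is at position 2; the grandparent is 2 steps up the chain, i.e. position 0: Ivan.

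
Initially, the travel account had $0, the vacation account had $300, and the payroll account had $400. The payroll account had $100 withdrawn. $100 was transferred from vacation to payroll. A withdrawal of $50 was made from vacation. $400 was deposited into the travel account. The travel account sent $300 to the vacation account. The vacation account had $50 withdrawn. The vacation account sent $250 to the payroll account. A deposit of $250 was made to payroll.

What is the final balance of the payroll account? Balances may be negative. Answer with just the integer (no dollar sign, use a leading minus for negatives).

Answer: 900

Derivation:
Tracking account balances step by step:
Start: travel=0, vacation=300, payroll=400
Event 1 (withdraw 100 from payroll): payroll: 400 - 100 = 300. Balances: travel=0, vacation=300, payroll=300
Event 2 (transfer 100 vacation -> payroll): vacation: 300 - 100 = 200, payroll: 300 + 100 = 400. Balances: travel=0, vacation=200, payroll=400
Event 3 (withdraw 50 from vacation): vacation: 200 - 50 = 150. Balances: travel=0, vacation=150, payroll=400
Event 4 (deposit 400 to travel): travel: 0 + 400 = 400. Balances: travel=400, vacation=150, payroll=400
Event 5 (transfer 300 travel -> vacation): travel: 400 - 300 = 100, vacation: 150 + 300 = 450. Balances: travel=100, vacation=450, payroll=400
Event 6 (withdraw 50 from vacation): vacation: 450 - 50 = 400. Balances: travel=100, vacation=400, payroll=400
Event 7 (transfer 250 vacation -> payroll): vacation: 400 - 250 = 150, payroll: 400 + 250 = 650. Balances: travel=100, vacation=150, payroll=650
Event 8 (deposit 250 to payroll): payroll: 650 + 250 = 900. Balances: travel=100, vacation=150, payroll=900

Final balance of payroll: 900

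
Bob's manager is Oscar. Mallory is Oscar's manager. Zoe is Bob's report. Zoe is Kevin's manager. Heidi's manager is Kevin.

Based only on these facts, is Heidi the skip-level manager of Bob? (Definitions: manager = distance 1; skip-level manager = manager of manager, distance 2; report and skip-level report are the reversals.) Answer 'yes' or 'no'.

Answer: no

Derivation:
Reconstructing the manager chain from the given facts:
  Mallory -> Oscar -> Bob -> Zoe -> Kevin -> Heidi
(each arrow means 'manager of the next')
Positions in the chain (0 = top):
  position of Mallory: 0
  position of Oscar: 1
  position of Bob: 2
  position of Zoe: 3
  position of Kevin: 4
  position of Heidi: 5

Heidi is at position 5, Bob is at position 2; signed distance (j - i) = -3.
'skip-level manager' requires j - i = 2. Actual distance is -3, so the relation does NOT hold.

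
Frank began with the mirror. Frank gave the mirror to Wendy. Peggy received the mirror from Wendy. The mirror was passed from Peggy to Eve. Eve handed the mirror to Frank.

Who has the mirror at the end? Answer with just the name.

Tracking the mirror through each event:
Start: Frank has the mirror.
After event 1: Wendy has the mirror.
After event 2: Peggy has the mirror.
After event 3: Eve has the mirror.
After event 4: Frank has the mirror.

Answer: Frank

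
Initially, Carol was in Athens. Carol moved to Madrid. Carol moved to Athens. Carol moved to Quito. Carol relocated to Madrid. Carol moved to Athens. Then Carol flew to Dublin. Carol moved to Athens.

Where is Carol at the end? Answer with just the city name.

Answer: Athens

Derivation:
Tracking Carol's location:
Start: Carol is in Athens.
After move 1: Athens -> Madrid. Carol is in Madrid.
After move 2: Madrid -> Athens. Carol is in Athens.
After move 3: Athens -> Quito. Carol is in Quito.
After move 4: Quito -> Madrid. Carol is in Madrid.
After move 5: Madrid -> Athens. Carol is in Athens.
After move 6: Athens -> Dublin. Carol is in Dublin.
After move 7: Dublin -> Athens. Carol is in Athens.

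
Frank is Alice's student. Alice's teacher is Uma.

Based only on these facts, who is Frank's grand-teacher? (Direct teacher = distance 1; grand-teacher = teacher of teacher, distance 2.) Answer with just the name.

Answer: Uma

Derivation:
Reconstructing the teacher chain from the given facts:
  Uma -> Alice -> Frank
(each arrow means 'teacher of the next')
Positions in the chain (0 = top):
  position of Uma: 0
  position of Alice: 1
  position of Frank: 2

Frank is at position 2; the grand-teacher is 2 steps up the chain, i.e. position 0: Uma.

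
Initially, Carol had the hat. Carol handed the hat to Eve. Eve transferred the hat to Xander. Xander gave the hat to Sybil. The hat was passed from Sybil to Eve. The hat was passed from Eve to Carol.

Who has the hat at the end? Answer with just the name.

Answer: Carol

Derivation:
Tracking the hat through each event:
Start: Carol has the hat.
After event 1: Eve has the hat.
After event 2: Xander has the hat.
After event 3: Sybil has the hat.
After event 4: Eve has the hat.
After event 5: Carol has the hat.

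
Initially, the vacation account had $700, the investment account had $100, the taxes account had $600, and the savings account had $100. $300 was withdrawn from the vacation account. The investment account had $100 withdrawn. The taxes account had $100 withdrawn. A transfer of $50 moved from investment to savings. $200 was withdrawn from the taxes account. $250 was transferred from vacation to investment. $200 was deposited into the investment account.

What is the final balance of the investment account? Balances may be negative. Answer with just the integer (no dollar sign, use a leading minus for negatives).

Answer: 400

Derivation:
Tracking account balances step by step:
Start: vacation=700, investment=100, taxes=600, savings=100
Event 1 (withdraw 300 from vacation): vacation: 700 - 300 = 400. Balances: vacation=400, investment=100, taxes=600, savings=100
Event 2 (withdraw 100 from investment): investment: 100 - 100 = 0. Balances: vacation=400, investment=0, taxes=600, savings=100
Event 3 (withdraw 100 from taxes): taxes: 600 - 100 = 500. Balances: vacation=400, investment=0, taxes=500, savings=100
Event 4 (transfer 50 investment -> savings): investment: 0 - 50 = -50, savings: 100 + 50 = 150. Balances: vacation=400, investment=-50, taxes=500, savings=150
Event 5 (withdraw 200 from taxes): taxes: 500 - 200 = 300. Balances: vacation=400, investment=-50, taxes=300, savings=150
Event 6 (transfer 250 vacation -> investment): vacation: 400 - 250 = 150, investment: -50 + 250 = 200. Balances: vacation=150, investment=200, taxes=300, savings=150
Event 7 (deposit 200 to investment): investment: 200 + 200 = 400. Balances: vacation=150, investment=400, taxes=300, savings=150

Final balance of investment: 400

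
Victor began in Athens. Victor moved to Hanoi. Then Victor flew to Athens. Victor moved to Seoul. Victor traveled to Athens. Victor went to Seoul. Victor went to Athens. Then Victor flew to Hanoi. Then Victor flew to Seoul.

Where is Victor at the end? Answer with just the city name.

Answer: Seoul

Derivation:
Tracking Victor's location:
Start: Victor is in Athens.
After move 1: Athens -> Hanoi. Victor is in Hanoi.
After move 2: Hanoi -> Athens. Victor is in Athens.
After move 3: Athens -> Seoul. Victor is in Seoul.
After move 4: Seoul -> Athens. Victor is in Athens.
After move 5: Athens -> Seoul. Victor is in Seoul.
After move 6: Seoul -> Athens. Victor is in Athens.
After move 7: Athens -> Hanoi. Victor is in Hanoi.
After move 8: Hanoi -> Seoul. Victor is in Seoul.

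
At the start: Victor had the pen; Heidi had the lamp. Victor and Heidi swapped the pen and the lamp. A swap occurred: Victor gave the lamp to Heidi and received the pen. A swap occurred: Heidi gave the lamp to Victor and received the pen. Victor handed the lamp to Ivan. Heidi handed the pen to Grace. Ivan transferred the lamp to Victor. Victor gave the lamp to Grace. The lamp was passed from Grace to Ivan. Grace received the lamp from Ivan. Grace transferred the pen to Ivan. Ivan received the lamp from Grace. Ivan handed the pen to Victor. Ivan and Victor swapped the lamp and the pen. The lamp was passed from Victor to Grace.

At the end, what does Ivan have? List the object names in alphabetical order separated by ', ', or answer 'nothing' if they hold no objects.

Tracking all object holders:
Start: pen:Victor, lamp:Heidi
Event 1 (swap pen<->lamp: now pen:Heidi, lamp:Victor). State: pen:Heidi, lamp:Victor
Event 2 (swap lamp<->pen: now lamp:Heidi, pen:Victor). State: pen:Victor, lamp:Heidi
Event 3 (swap lamp<->pen: now lamp:Victor, pen:Heidi). State: pen:Heidi, lamp:Victor
Event 4 (give lamp: Victor -> Ivan). State: pen:Heidi, lamp:Ivan
Event 5 (give pen: Heidi -> Grace). State: pen:Grace, lamp:Ivan
Event 6 (give lamp: Ivan -> Victor). State: pen:Grace, lamp:Victor
Event 7 (give lamp: Victor -> Grace). State: pen:Grace, lamp:Grace
Event 8 (give lamp: Grace -> Ivan). State: pen:Grace, lamp:Ivan
Event 9 (give lamp: Ivan -> Grace). State: pen:Grace, lamp:Grace
Event 10 (give pen: Grace -> Ivan). State: pen:Ivan, lamp:Grace
Event 11 (give lamp: Grace -> Ivan). State: pen:Ivan, lamp:Ivan
Event 12 (give pen: Ivan -> Victor). State: pen:Victor, lamp:Ivan
Event 13 (swap lamp<->pen: now lamp:Victor, pen:Ivan). State: pen:Ivan, lamp:Victor
Event 14 (give lamp: Victor -> Grace). State: pen:Ivan, lamp:Grace

Final state: pen:Ivan, lamp:Grace
Ivan holds: pen.

Answer: pen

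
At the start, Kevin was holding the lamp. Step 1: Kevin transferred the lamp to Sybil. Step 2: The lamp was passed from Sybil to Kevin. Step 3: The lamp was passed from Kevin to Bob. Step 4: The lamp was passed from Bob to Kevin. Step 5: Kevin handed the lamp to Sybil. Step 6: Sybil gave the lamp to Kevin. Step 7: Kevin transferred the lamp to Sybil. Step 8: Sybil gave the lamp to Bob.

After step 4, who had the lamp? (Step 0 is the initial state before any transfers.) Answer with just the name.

Tracking the lamp holder through step 4:
After step 0 (start): Kevin
After step 1: Sybil
After step 2: Kevin
After step 3: Bob
After step 4: Kevin

At step 4, the holder is Kevin.

Answer: Kevin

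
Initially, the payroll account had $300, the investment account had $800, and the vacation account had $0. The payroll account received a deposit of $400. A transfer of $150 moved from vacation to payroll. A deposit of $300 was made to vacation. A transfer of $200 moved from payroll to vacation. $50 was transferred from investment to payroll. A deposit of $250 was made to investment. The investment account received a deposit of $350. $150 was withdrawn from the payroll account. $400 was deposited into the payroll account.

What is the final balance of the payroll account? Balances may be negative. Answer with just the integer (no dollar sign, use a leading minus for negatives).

Tracking account balances step by step:
Start: payroll=300, investment=800, vacation=0
Event 1 (deposit 400 to payroll): payroll: 300 + 400 = 700. Balances: payroll=700, investment=800, vacation=0
Event 2 (transfer 150 vacation -> payroll): vacation: 0 - 150 = -150, payroll: 700 + 150 = 850. Balances: payroll=850, investment=800, vacation=-150
Event 3 (deposit 300 to vacation): vacation: -150 + 300 = 150. Balances: payroll=850, investment=800, vacation=150
Event 4 (transfer 200 payroll -> vacation): payroll: 850 - 200 = 650, vacation: 150 + 200 = 350. Balances: payroll=650, investment=800, vacation=350
Event 5 (transfer 50 investment -> payroll): investment: 800 - 50 = 750, payroll: 650 + 50 = 700. Balances: payroll=700, investment=750, vacation=350
Event 6 (deposit 250 to investment): investment: 750 + 250 = 1000. Balances: payroll=700, investment=1000, vacation=350
Event 7 (deposit 350 to investment): investment: 1000 + 350 = 1350. Balances: payroll=700, investment=1350, vacation=350
Event 8 (withdraw 150 from payroll): payroll: 700 - 150 = 550. Balances: payroll=550, investment=1350, vacation=350
Event 9 (deposit 400 to payroll): payroll: 550 + 400 = 950. Balances: payroll=950, investment=1350, vacation=350

Final balance of payroll: 950

Answer: 950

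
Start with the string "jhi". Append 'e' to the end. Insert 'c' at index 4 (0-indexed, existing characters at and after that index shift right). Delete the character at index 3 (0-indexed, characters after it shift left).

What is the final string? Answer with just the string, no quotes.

Answer: jhic

Derivation:
Applying each edit step by step:
Start: "jhi"
Op 1 (append 'e'): "jhi" -> "jhie"
Op 2 (insert 'c' at idx 4): "jhie" -> "jhiec"
Op 3 (delete idx 3 = 'e'): "jhiec" -> "jhic"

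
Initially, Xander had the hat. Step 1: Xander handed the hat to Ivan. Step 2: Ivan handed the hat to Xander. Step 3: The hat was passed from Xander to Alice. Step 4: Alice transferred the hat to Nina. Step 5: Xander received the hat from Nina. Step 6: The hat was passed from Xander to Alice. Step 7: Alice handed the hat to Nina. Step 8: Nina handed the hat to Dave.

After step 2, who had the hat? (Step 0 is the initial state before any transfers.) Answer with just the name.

Tracking the hat holder through step 2:
After step 0 (start): Xander
After step 1: Ivan
After step 2: Xander

At step 2, the holder is Xander.

Answer: Xander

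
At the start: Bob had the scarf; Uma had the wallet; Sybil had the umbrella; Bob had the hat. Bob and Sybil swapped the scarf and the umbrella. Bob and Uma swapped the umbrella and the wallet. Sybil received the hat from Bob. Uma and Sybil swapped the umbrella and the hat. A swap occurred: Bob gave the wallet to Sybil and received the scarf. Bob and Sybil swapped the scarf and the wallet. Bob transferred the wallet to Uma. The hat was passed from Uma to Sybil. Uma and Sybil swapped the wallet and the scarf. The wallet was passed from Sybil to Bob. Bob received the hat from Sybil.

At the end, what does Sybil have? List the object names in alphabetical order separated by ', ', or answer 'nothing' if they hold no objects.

Tracking all object holders:
Start: scarf:Bob, wallet:Uma, umbrella:Sybil, hat:Bob
Event 1 (swap scarf<->umbrella: now scarf:Sybil, umbrella:Bob). State: scarf:Sybil, wallet:Uma, umbrella:Bob, hat:Bob
Event 2 (swap umbrella<->wallet: now umbrella:Uma, wallet:Bob). State: scarf:Sybil, wallet:Bob, umbrella:Uma, hat:Bob
Event 3 (give hat: Bob -> Sybil). State: scarf:Sybil, wallet:Bob, umbrella:Uma, hat:Sybil
Event 4 (swap umbrella<->hat: now umbrella:Sybil, hat:Uma). State: scarf:Sybil, wallet:Bob, umbrella:Sybil, hat:Uma
Event 5 (swap wallet<->scarf: now wallet:Sybil, scarf:Bob). State: scarf:Bob, wallet:Sybil, umbrella:Sybil, hat:Uma
Event 6 (swap scarf<->wallet: now scarf:Sybil, wallet:Bob). State: scarf:Sybil, wallet:Bob, umbrella:Sybil, hat:Uma
Event 7 (give wallet: Bob -> Uma). State: scarf:Sybil, wallet:Uma, umbrella:Sybil, hat:Uma
Event 8 (give hat: Uma -> Sybil). State: scarf:Sybil, wallet:Uma, umbrella:Sybil, hat:Sybil
Event 9 (swap wallet<->scarf: now wallet:Sybil, scarf:Uma). State: scarf:Uma, wallet:Sybil, umbrella:Sybil, hat:Sybil
Event 10 (give wallet: Sybil -> Bob). State: scarf:Uma, wallet:Bob, umbrella:Sybil, hat:Sybil
Event 11 (give hat: Sybil -> Bob). State: scarf:Uma, wallet:Bob, umbrella:Sybil, hat:Bob

Final state: scarf:Uma, wallet:Bob, umbrella:Sybil, hat:Bob
Sybil holds: umbrella.

Answer: umbrella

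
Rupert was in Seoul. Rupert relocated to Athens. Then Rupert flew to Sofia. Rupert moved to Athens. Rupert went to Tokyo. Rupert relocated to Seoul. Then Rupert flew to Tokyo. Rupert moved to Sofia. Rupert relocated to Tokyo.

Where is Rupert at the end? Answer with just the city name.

Answer: Tokyo

Derivation:
Tracking Rupert's location:
Start: Rupert is in Seoul.
After move 1: Seoul -> Athens. Rupert is in Athens.
After move 2: Athens -> Sofia. Rupert is in Sofia.
After move 3: Sofia -> Athens. Rupert is in Athens.
After move 4: Athens -> Tokyo. Rupert is in Tokyo.
After move 5: Tokyo -> Seoul. Rupert is in Seoul.
After move 6: Seoul -> Tokyo. Rupert is in Tokyo.
After move 7: Tokyo -> Sofia. Rupert is in Sofia.
After move 8: Sofia -> Tokyo. Rupert is in Tokyo.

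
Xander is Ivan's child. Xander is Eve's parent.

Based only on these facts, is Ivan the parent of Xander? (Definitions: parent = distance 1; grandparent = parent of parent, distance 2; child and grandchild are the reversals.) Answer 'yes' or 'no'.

Reconstructing the parent chain from the given facts:
  Ivan -> Xander -> Eve
(each arrow means 'parent of the next')
Positions in the chain (0 = top):
  position of Ivan: 0
  position of Xander: 1
  position of Eve: 2

Ivan is at position 0, Xander is at position 1; signed distance (j - i) = 1.
'parent' requires j - i = 1. Actual distance is 1, so the relation HOLDS.

Answer: yes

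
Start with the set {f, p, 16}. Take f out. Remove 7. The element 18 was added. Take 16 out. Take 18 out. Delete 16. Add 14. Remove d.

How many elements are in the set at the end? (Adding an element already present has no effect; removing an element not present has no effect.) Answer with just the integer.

Answer: 2

Derivation:
Tracking the set through each operation:
Start: {16, f, p}
Event 1 (remove f): removed. Set: {16, p}
Event 2 (remove 7): not present, no change. Set: {16, p}
Event 3 (add 18): added. Set: {16, 18, p}
Event 4 (remove 16): removed. Set: {18, p}
Event 5 (remove 18): removed. Set: {p}
Event 6 (remove 16): not present, no change. Set: {p}
Event 7 (add 14): added. Set: {14, p}
Event 8 (remove d): not present, no change. Set: {14, p}

Final set: {14, p} (size 2)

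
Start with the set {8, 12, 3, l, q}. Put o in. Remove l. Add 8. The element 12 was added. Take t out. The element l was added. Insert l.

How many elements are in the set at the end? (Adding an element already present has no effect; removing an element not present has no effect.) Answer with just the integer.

Tracking the set through each operation:
Start: {12, 3, 8, l, q}
Event 1 (add o): added. Set: {12, 3, 8, l, o, q}
Event 2 (remove l): removed. Set: {12, 3, 8, o, q}
Event 3 (add 8): already present, no change. Set: {12, 3, 8, o, q}
Event 4 (add 12): already present, no change. Set: {12, 3, 8, o, q}
Event 5 (remove t): not present, no change. Set: {12, 3, 8, o, q}
Event 6 (add l): added. Set: {12, 3, 8, l, o, q}
Event 7 (add l): already present, no change. Set: {12, 3, 8, l, o, q}

Final set: {12, 3, 8, l, o, q} (size 6)

Answer: 6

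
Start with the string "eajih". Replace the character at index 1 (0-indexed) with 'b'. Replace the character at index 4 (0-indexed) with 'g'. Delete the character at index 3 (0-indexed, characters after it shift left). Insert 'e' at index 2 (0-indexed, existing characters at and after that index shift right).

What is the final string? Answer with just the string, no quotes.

Answer: ebejg

Derivation:
Applying each edit step by step:
Start: "eajih"
Op 1 (replace idx 1: 'a' -> 'b'): "eajih" -> "ebjih"
Op 2 (replace idx 4: 'h' -> 'g'): "ebjih" -> "ebjig"
Op 3 (delete idx 3 = 'i'): "ebjig" -> "ebjg"
Op 4 (insert 'e' at idx 2): "ebjg" -> "ebejg"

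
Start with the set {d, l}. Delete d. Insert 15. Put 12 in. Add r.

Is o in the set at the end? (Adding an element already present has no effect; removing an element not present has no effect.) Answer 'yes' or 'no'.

Answer: no

Derivation:
Tracking the set through each operation:
Start: {d, l}
Event 1 (remove d): removed. Set: {l}
Event 2 (add 15): added. Set: {15, l}
Event 3 (add 12): added. Set: {12, 15, l}
Event 4 (add r): added. Set: {12, 15, l, r}

Final set: {12, 15, l, r} (size 4)
o is NOT in the final set.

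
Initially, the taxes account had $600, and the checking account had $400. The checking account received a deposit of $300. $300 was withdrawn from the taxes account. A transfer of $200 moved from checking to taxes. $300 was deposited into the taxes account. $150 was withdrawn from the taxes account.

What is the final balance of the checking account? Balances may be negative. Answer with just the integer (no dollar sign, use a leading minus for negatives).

Answer: 500

Derivation:
Tracking account balances step by step:
Start: taxes=600, checking=400
Event 1 (deposit 300 to checking): checking: 400 + 300 = 700. Balances: taxes=600, checking=700
Event 2 (withdraw 300 from taxes): taxes: 600 - 300 = 300. Balances: taxes=300, checking=700
Event 3 (transfer 200 checking -> taxes): checking: 700 - 200 = 500, taxes: 300 + 200 = 500. Balances: taxes=500, checking=500
Event 4 (deposit 300 to taxes): taxes: 500 + 300 = 800. Balances: taxes=800, checking=500
Event 5 (withdraw 150 from taxes): taxes: 800 - 150 = 650. Balances: taxes=650, checking=500

Final balance of checking: 500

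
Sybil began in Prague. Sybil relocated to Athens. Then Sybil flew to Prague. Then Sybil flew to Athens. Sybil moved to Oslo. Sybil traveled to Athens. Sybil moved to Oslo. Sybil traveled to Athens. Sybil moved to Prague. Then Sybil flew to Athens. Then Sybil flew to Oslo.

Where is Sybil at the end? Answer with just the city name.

Answer: Oslo

Derivation:
Tracking Sybil's location:
Start: Sybil is in Prague.
After move 1: Prague -> Athens. Sybil is in Athens.
After move 2: Athens -> Prague. Sybil is in Prague.
After move 3: Prague -> Athens. Sybil is in Athens.
After move 4: Athens -> Oslo. Sybil is in Oslo.
After move 5: Oslo -> Athens. Sybil is in Athens.
After move 6: Athens -> Oslo. Sybil is in Oslo.
After move 7: Oslo -> Athens. Sybil is in Athens.
After move 8: Athens -> Prague. Sybil is in Prague.
After move 9: Prague -> Athens. Sybil is in Athens.
After move 10: Athens -> Oslo. Sybil is in Oslo.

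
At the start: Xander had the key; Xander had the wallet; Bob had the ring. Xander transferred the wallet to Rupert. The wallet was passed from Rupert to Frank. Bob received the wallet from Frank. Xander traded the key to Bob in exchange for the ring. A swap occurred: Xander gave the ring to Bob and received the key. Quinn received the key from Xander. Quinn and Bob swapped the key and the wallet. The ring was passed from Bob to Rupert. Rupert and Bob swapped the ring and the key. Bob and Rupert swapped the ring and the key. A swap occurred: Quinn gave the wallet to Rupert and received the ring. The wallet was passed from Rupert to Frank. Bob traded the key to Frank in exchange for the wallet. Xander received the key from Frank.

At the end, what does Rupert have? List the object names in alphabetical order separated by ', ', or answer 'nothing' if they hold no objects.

Tracking all object holders:
Start: key:Xander, wallet:Xander, ring:Bob
Event 1 (give wallet: Xander -> Rupert). State: key:Xander, wallet:Rupert, ring:Bob
Event 2 (give wallet: Rupert -> Frank). State: key:Xander, wallet:Frank, ring:Bob
Event 3 (give wallet: Frank -> Bob). State: key:Xander, wallet:Bob, ring:Bob
Event 4 (swap key<->ring: now key:Bob, ring:Xander). State: key:Bob, wallet:Bob, ring:Xander
Event 5 (swap ring<->key: now ring:Bob, key:Xander). State: key:Xander, wallet:Bob, ring:Bob
Event 6 (give key: Xander -> Quinn). State: key:Quinn, wallet:Bob, ring:Bob
Event 7 (swap key<->wallet: now key:Bob, wallet:Quinn). State: key:Bob, wallet:Quinn, ring:Bob
Event 8 (give ring: Bob -> Rupert). State: key:Bob, wallet:Quinn, ring:Rupert
Event 9 (swap ring<->key: now ring:Bob, key:Rupert). State: key:Rupert, wallet:Quinn, ring:Bob
Event 10 (swap ring<->key: now ring:Rupert, key:Bob). State: key:Bob, wallet:Quinn, ring:Rupert
Event 11 (swap wallet<->ring: now wallet:Rupert, ring:Quinn). State: key:Bob, wallet:Rupert, ring:Quinn
Event 12 (give wallet: Rupert -> Frank). State: key:Bob, wallet:Frank, ring:Quinn
Event 13 (swap key<->wallet: now key:Frank, wallet:Bob). State: key:Frank, wallet:Bob, ring:Quinn
Event 14 (give key: Frank -> Xander). State: key:Xander, wallet:Bob, ring:Quinn

Final state: key:Xander, wallet:Bob, ring:Quinn
Rupert holds: (nothing).

Answer: nothing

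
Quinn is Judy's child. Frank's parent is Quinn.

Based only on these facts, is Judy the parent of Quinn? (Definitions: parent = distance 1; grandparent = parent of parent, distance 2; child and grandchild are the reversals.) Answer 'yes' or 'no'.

Reconstructing the parent chain from the given facts:
  Judy -> Quinn -> Frank
(each arrow means 'parent of the next')
Positions in the chain (0 = top):
  position of Judy: 0
  position of Quinn: 1
  position of Frank: 2

Judy is at position 0, Quinn is at position 1; signed distance (j - i) = 1.
'parent' requires j - i = 1. Actual distance is 1, so the relation HOLDS.

Answer: yes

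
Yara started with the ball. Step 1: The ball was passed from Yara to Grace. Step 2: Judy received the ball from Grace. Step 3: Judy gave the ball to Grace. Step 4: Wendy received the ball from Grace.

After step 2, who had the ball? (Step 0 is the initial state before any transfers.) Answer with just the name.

Answer: Judy

Derivation:
Tracking the ball holder through step 2:
After step 0 (start): Yara
After step 1: Grace
After step 2: Judy

At step 2, the holder is Judy.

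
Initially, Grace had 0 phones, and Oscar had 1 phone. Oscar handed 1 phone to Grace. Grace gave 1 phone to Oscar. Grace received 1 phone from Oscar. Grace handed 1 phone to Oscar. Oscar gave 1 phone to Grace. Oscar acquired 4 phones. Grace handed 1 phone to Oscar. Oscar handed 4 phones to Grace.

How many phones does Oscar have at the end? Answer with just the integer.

Tracking counts step by step:
Start: Grace=0, Oscar=1
Event 1 (Oscar -> Grace, 1): Oscar: 1 -> 0, Grace: 0 -> 1. State: Grace=1, Oscar=0
Event 2 (Grace -> Oscar, 1): Grace: 1 -> 0, Oscar: 0 -> 1. State: Grace=0, Oscar=1
Event 3 (Oscar -> Grace, 1): Oscar: 1 -> 0, Grace: 0 -> 1. State: Grace=1, Oscar=0
Event 4 (Grace -> Oscar, 1): Grace: 1 -> 0, Oscar: 0 -> 1. State: Grace=0, Oscar=1
Event 5 (Oscar -> Grace, 1): Oscar: 1 -> 0, Grace: 0 -> 1. State: Grace=1, Oscar=0
Event 6 (Oscar +4): Oscar: 0 -> 4. State: Grace=1, Oscar=4
Event 7 (Grace -> Oscar, 1): Grace: 1 -> 0, Oscar: 4 -> 5. State: Grace=0, Oscar=5
Event 8 (Oscar -> Grace, 4): Oscar: 5 -> 1, Grace: 0 -> 4. State: Grace=4, Oscar=1

Oscar's final count: 1

Answer: 1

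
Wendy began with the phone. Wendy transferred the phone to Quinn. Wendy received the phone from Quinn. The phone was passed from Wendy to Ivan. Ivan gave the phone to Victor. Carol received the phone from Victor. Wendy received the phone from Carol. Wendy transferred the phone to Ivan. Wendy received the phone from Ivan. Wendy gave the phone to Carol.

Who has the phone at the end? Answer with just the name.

Answer: Carol

Derivation:
Tracking the phone through each event:
Start: Wendy has the phone.
After event 1: Quinn has the phone.
After event 2: Wendy has the phone.
After event 3: Ivan has the phone.
After event 4: Victor has the phone.
After event 5: Carol has the phone.
After event 6: Wendy has the phone.
After event 7: Ivan has the phone.
After event 8: Wendy has the phone.
After event 9: Carol has the phone.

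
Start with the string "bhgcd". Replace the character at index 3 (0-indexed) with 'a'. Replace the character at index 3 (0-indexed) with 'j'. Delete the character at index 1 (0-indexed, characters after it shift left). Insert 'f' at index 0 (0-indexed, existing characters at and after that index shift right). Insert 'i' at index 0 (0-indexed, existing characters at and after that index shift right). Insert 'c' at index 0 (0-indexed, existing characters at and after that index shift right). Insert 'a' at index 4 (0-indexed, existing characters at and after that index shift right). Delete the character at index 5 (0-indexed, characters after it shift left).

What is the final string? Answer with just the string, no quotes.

Applying each edit step by step:
Start: "bhgcd"
Op 1 (replace idx 3: 'c' -> 'a'): "bhgcd" -> "bhgad"
Op 2 (replace idx 3: 'a' -> 'j'): "bhgad" -> "bhgjd"
Op 3 (delete idx 1 = 'h'): "bhgjd" -> "bgjd"
Op 4 (insert 'f' at idx 0): "bgjd" -> "fbgjd"
Op 5 (insert 'i' at idx 0): "fbgjd" -> "ifbgjd"
Op 6 (insert 'c' at idx 0): "ifbgjd" -> "cifbgjd"
Op 7 (insert 'a' at idx 4): "cifbgjd" -> "cifbagjd"
Op 8 (delete idx 5 = 'g'): "cifbagjd" -> "cifbajd"

Answer: cifbajd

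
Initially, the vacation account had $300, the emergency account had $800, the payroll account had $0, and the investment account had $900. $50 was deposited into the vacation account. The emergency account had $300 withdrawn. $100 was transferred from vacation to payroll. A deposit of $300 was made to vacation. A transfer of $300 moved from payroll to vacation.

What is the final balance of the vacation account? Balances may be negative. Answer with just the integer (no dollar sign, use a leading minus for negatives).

Tracking account balances step by step:
Start: vacation=300, emergency=800, payroll=0, investment=900
Event 1 (deposit 50 to vacation): vacation: 300 + 50 = 350. Balances: vacation=350, emergency=800, payroll=0, investment=900
Event 2 (withdraw 300 from emergency): emergency: 800 - 300 = 500. Balances: vacation=350, emergency=500, payroll=0, investment=900
Event 3 (transfer 100 vacation -> payroll): vacation: 350 - 100 = 250, payroll: 0 + 100 = 100. Balances: vacation=250, emergency=500, payroll=100, investment=900
Event 4 (deposit 300 to vacation): vacation: 250 + 300 = 550. Balances: vacation=550, emergency=500, payroll=100, investment=900
Event 5 (transfer 300 payroll -> vacation): payroll: 100 - 300 = -200, vacation: 550 + 300 = 850. Balances: vacation=850, emergency=500, payroll=-200, investment=900

Final balance of vacation: 850

Answer: 850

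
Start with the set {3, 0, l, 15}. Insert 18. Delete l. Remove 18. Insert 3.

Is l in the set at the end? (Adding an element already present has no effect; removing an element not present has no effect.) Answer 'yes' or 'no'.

Tracking the set through each operation:
Start: {0, 15, 3, l}
Event 1 (add 18): added. Set: {0, 15, 18, 3, l}
Event 2 (remove l): removed. Set: {0, 15, 18, 3}
Event 3 (remove 18): removed. Set: {0, 15, 3}
Event 4 (add 3): already present, no change. Set: {0, 15, 3}

Final set: {0, 15, 3} (size 3)
l is NOT in the final set.

Answer: no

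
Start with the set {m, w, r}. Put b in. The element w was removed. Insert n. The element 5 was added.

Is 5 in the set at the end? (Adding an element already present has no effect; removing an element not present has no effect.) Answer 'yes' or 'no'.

Tracking the set through each operation:
Start: {m, r, w}
Event 1 (add b): added. Set: {b, m, r, w}
Event 2 (remove w): removed. Set: {b, m, r}
Event 3 (add n): added. Set: {b, m, n, r}
Event 4 (add 5): added. Set: {5, b, m, n, r}

Final set: {5, b, m, n, r} (size 5)
5 is in the final set.

Answer: yes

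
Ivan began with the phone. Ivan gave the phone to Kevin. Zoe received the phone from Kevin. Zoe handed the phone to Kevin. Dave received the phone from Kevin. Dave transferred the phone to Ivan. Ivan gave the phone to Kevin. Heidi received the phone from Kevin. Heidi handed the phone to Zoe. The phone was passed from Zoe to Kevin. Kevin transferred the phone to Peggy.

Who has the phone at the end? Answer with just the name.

Tracking the phone through each event:
Start: Ivan has the phone.
After event 1: Kevin has the phone.
After event 2: Zoe has the phone.
After event 3: Kevin has the phone.
After event 4: Dave has the phone.
After event 5: Ivan has the phone.
After event 6: Kevin has the phone.
After event 7: Heidi has the phone.
After event 8: Zoe has the phone.
After event 9: Kevin has the phone.
After event 10: Peggy has the phone.

Answer: Peggy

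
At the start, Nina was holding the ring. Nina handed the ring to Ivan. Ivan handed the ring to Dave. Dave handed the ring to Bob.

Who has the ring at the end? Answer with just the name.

Answer: Bob

Derivation:
Tracking the ring through each event:
Start: Nina has the ring.
After event 1: Ivan has the ring.
After event 2: Dave has the ring.
After event 3: Bob has the ring.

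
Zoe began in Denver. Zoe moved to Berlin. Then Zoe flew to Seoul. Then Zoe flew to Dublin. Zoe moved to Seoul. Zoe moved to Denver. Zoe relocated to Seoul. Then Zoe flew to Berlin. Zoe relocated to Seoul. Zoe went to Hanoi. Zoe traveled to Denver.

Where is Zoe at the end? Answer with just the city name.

Tracking Zoe's location:
Start: Zoe is in Denver.
After move 1: Denver -> Berlin. Zoe is in Berlin.
After move 2: Berlin -> Seoul. Zoe is in Seoul.
After move 3: Seoul -> Dublin. Zoe is in Dublin.
After move 4: Dublin -> Seoul. Zoe is in Seoul.
After move 5: Seoul -> Denver. Zoe is in Denver.
After move 6: Denver -> Seoul. Zoe is in Seoul.
After move 7: Seoul -> Berlin. Zoe is in Berlin.
After move 8: Berlin -> Seoul. Zoe is in Seoul.
After move 9: Seoul -> Hanoi. Zoe is in Hanoi.
After move 10: Hanoi -> Denver. Zoe is in Denver.

Answer: Denver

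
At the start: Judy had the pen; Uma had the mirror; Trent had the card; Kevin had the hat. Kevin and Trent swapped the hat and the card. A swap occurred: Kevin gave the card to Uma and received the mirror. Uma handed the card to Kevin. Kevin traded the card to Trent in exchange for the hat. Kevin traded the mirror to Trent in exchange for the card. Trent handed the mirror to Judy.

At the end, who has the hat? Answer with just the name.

Answer: Kevin

Derivation:
Tracking all object holders:
Start: pen:Judy, mirror:Uma, card:Trent, hat:Kevin
Event 1 (swap hat<->card: now hat:Trent, card:Kevin). State: pen:Judy, mirror:Uma, card:Kevin, hat:Trent
Event 2 (swap card<->mirror: now card:Uma, mirror:Kevin). State: pen:Judy, mirror:Kevin, card:Uma, hat:Trent
Event 3 (give card: Uma -> Kevin). State: pen:Judy, mirror:Kevin, card:Kevin, hat:Trent
Event 4 (swap card<->hat: now card:Trent, hat:Kevin). State: pen:Judy, mirror:Kevin, card:Trent, hat:Kevin
Event 5 (swap mirror<->card: now mirror:Trent, card:Kevin). State: pen:Judy, mirror:Trent, card:Kevin, hat:Kevin
Event 6 (give mirror: Trent -> Judy). State: pen:Judy, mirror:Judy, card:Kevin, hat:Kevin

Final state: pen:Judy, mirror:Judy, card:Kevin, hat:Kevin
The hat is held by Kevin.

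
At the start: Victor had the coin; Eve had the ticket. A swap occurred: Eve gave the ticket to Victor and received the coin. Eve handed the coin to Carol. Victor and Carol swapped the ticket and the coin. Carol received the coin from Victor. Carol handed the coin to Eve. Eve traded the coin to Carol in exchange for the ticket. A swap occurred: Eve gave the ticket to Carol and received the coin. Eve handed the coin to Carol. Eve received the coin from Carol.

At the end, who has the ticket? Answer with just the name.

Tracking all object holders:
Start: coin:Victor, ticket:Eve
Event 1 (swap ticket<->coin: now ticket:Victor, coin:Eve). State: coin:Eve, ticket:Victor
Event 2 (give coin: Eve -> Carol). State: coin:Carol, ticket:Victor
Event 3 (swap ticket<->coin: now ticket:Carol, coin:Victor). State: coin:Victor, ticket:Carol
Event 4 (give coin: Victor -> Carol). State: coin:Carol, ticket:Carol
Event 5 (give coin: Carol -> Eve). State: coin:Eve, ticket:Carol
Event 6 (swap coin<->ticket: now coin:Carol, ticket:Eve). State: coin:Carol, ticket:Eve
Event 7 (swap ticket<->coin: now ticket:Carol, coin:Eve). State: coin:Eve, ticket:Carol
Event 8 (give coin: Eve -> Carol). State: coin:Carol, ticket:Carol
Event 9 (give coin: Carol -> Eve). State: coin:Eve, ticket:Carol

Final state: coin:Eve, ticket:Carol
The ticket is held by Carol.

Answer: Carol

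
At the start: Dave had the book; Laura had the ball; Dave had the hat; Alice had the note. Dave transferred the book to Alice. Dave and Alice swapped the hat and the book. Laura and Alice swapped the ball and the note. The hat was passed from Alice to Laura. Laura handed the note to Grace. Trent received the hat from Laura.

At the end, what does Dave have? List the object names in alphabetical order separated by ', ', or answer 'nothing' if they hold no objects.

Answer: book

Derivation:
Tracking all object holders:
Start: book:Dave, ball:Laura, hat:Dave, note:Alice
Event 1 (give book: Dave -> Alice). State: book:Alice, ball:Laura, hat:Dave, note:Alice
Event 2 (swap hat<->book: now hat:Alice, book:Dave). State: book:Dave, ball:Laura, hat:Alice, note:Alice
Event 3 (swap ball<->note: now ball:Alice, note:Laura). State: book:Dave, ball:Alice, hat:Alice, note:Laura
Event 4 (give hat: Alice -> Laura). State: book:Dave, ball:Alice, hat:Laura, note:Laura
Event 5 (give note: Laura -> Grace). State: book:Dave, ball:Alice, hat:Laura, note:Grace
Event 6 (give hat: Laura -> Trent). State: book:Dave, ball:Alice, hat:Trent, note:Grace

Final state: book:Dave, ball:Alice, hat:Trent, note:Grace
Dave holds: book.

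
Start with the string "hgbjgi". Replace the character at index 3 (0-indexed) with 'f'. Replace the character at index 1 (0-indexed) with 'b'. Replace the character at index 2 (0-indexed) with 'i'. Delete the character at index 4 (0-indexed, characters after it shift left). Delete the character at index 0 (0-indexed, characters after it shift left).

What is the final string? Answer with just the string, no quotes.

Answer: bifi

Derivation:
Applying each edit step by step:
Start: "hgbjgi"
Op 1 (replace idx 3: 'j' -> 'f'): "hgbjgi" -> "hgbfgi"
Op 2 (replace idx 1: 'g' -> 'b'): "hgbfgi" -> "hbbfgi"
Op 3 (replace idx 2: 'b' -> 'i'): "hbbfgi" -> "hbifgi"
Op 4 (delete idx 4 = 'g'): "hbifgi" -> "hbifi"
Op 5 (delete idx 0 = 'h'): "hbifi" -> "bifi"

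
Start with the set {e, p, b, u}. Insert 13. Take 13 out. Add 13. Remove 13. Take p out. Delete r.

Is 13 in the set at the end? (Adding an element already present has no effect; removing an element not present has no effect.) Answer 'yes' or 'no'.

Answer: no

Derivation:
Tracking the set through each operation:
Start: {b, e, p, u}
Event 1 (add 13): added. Set: {13, b, e, p, u}
Event 2 (remove 13): removed. Set: {b, e, p, u}
Event 3 (add 13): added. Set: {13, b, e, p, u}
Event 4 (remove 13): removed. Set: {b, e, p, u}
Event 5 (remove p): removed. Set: {b, e, u}
Event 6 (remove r): not present, no change. Set: {b, e, u}

Final set: {b, e, u} (size 3)
13 is NOT in the final set.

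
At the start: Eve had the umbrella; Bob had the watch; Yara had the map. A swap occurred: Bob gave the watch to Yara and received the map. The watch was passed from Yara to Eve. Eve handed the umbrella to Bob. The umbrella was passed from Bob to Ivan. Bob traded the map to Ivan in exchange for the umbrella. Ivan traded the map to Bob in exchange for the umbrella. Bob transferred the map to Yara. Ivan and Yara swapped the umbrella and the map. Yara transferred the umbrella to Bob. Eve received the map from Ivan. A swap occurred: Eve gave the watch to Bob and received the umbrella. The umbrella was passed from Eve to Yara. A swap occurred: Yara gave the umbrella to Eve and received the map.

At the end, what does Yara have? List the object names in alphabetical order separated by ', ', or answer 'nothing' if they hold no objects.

Answer: map

Derivation:
Tracking all object holders:
Start: umbrella:Eve, watch:Bob, map:Yara
Event 1 (swap watch<->map: now watch:Yara, map:Bob). State: umbrella:Eve, watch:Yara, map:Bob
Event 2 (give watch: Yara -> Eve). State: umbrella:Eve, watch:Eve, map:Bob
Event 3 (give umbrella: Eve -> Bob). State: umbrella:Bob, watch:Eve, map:Bob
Event 4 (give umbrella: Bob -> Ivan). State: umbrella:Ivan, watch:Eve, map:Bob
Event 5 (swap map<->umbrella: now map:Ivan, umbrella:Bob). State: umbrella:Bob, watch:Eve, map:Ivan
Event 6 (swap map<->umbrella: now map:Bob, umbrella:Ivan). State: umbrella:Ivan, watch:Eve, map:Bob
Event 7 (give map: Bob -> Yara). State: umbrella:Ivan, watch:Eve, map:Yara
Event 8 (swap umbrella<->map: now umbrella:Yara, map:Ivan). State: umbrella:Yara, watch:Eve, map:Ivan
Event 9 (give umbrella: Yara -> Bob). State: umbrella:Bob, watch:Eve, map:Ivan
Event 10 (give map: Ivan -> Eve). State: umbrella:Bob, watch:Eve, map:Eve
Event 11 (swap watch<->umbrella: now watch:Bob, umbrella:Eve). State: umbrella:Eve, watch:Bob, map:Eve
Event 12 (give umbrella: Eve -> Yara). State: umbrella:Yara, watch:Bob, map:Eve
Event 13 (swap umbrella<->map: now umbrella:Eve, map:Yara). State: umbrella:Eve, watch:Bob, map:Yara

Final state: umbrella:Eve, watch:Bob, map:Yara
Yara holds: map.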